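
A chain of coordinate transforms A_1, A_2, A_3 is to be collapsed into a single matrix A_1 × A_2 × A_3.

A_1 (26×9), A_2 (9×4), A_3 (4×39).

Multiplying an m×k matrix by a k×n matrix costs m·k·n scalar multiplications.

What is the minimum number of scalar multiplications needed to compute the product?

Order (A_1 × (A_2 × A_3)): (A_2 × A_3): 9×4 by 4×39 → 9×39, cost 9·4·39 = 1404; (A_1 × (A_2 × A_3)): 26×9 by 9×39 → 26×39, cost 26·9·39 = 9126; cumulative 10530. Total 10530.
Order ((A_1 × A_2) × A_3): (A_1 × A_2): 26×9 by 9×4 → 26×4, cost 26·9·4 = 936; ((A_1 × A_2) × A_3): 26×4 by 4×39 → 26×39, cost 26·4·39 = 4056; cumulative 4992. Total 4992.
Minimum: 4992.

4992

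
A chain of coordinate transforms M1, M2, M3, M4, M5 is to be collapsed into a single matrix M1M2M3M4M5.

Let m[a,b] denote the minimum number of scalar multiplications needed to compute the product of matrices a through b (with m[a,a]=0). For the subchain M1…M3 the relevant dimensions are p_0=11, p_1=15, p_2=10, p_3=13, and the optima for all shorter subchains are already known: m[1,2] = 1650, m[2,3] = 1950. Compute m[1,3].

3080

m[1,3] = min over k∈[1,2] of m[1,k]+m[k+1,3]+p_{0}·p_k·p_{3}.
k=1: 0 + 1950 + 11·15·13 = 4095; k=2: 1650 + 0 + 11·10·13 = 3080.
Minimum: 3080 at k=2.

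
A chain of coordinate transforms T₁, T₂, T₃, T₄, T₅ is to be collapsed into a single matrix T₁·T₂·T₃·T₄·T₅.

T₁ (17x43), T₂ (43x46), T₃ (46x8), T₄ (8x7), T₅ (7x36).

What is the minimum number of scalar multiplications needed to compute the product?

25823

Adjacent pairs: T₁T₂ = 17·43·46 = 33626; T₂T₃ = 43·46·8 = 15824; T₃T₄ = 46·8·7 = 2576; T₄T₅ = 8·7·36 = 2016.
Length 3: T₁..T₃: k=1: 0+15824+17·43·8=21672; k=2: 33626+0+17·46·8=39882 → min 21672 | T₂..T₄: k=2: 0+2576+43·46·7=16422; k=3: 15824+0+43·8·7=18232 → min 16422 | T₃..T₅: k=3: 0+2016+46·8·36=15264; k=4: 2576+0+46·7·36=14168 → min 14168.
Length 4: T₁..T₄: k=1: 0+16422+17·43·7=21539; k=2: 33626+2576+17·46·7=41676; k=3: 21672+0+17·8·7=22624 → min 21539 | T₂..T₅: k=2: 0+14168+43·46·36=85376; k=3: 15824+2016+43·8·36=30224; k=4: 16422+0+43·7·36=27258 → min 27258.
Length 5: T₁..T₅: k=1: 0+27258+17·43·36=53574; k=2: 33626+14168+17·46·36=75946; k=3: 21672+2016+17·8·36=28584; k=4: 21539+0+17·7·36=25823 → min 25823.
Optimal order: ((T₁·(T₂·(T₃·T₄)))·T₅) with cost 25823.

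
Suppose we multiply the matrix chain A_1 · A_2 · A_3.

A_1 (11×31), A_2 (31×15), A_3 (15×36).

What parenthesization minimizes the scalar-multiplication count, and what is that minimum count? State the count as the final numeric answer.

(A_1 · (A_2 · A_3)): cost 29016.
((A_1 · A_2) · A_3): cost 11055.
Optimal: ((A_1 · A_2) · A_3) with cost 11055.

11055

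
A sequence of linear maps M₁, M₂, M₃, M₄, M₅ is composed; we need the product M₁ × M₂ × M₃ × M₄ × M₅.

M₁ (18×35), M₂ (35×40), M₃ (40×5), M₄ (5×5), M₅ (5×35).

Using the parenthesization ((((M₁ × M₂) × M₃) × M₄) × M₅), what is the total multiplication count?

32400

(M₁ × M₂): 18×35 by 35×40 → 18×40, cost 18·35·40 = 25200
((M₁ × M₂) × M₃): 18×40 by 40×5 → 18×5, cost 18·40·5 = 3600; cumulative 28800
(((M₁ × M₂) × M₃) × M₄): 18×5 by 5×5 → 18×5, cost 18·5·5 = 450; cumulative 29250
((((M₁ × M₂) × M₃) × M₄) × M₅): 18×5 by 5×35 → 18×35, cost 18·5·35 = 3150; cumulative 32400
Total: 32400 scalar multiplications.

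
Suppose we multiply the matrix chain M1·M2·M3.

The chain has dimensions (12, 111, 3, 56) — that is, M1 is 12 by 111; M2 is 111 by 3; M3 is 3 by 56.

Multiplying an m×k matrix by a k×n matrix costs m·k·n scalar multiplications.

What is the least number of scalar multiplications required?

Order (M1·(M2·M3)): (M2·M3): 111×3 by 3×56 → 111×56, cost 111·3·56 = 18648; (M1·(M2·M3)): 12×111 by 111×56 → 12×56, cost 12·111·56 = 74592; cumulative 93240. Total 93240.
Order ((M1·M2)·M3): (M1·M2): 12×111 by 111×3 → 12×3, cost 12·111·3 = 3996; ((M1·M2)·M3): 12×3 by 3×56 → 12×56, cost 12·3·56 = 2016; cumulative 6012. Total 6012.
Minimum: 6012.

6012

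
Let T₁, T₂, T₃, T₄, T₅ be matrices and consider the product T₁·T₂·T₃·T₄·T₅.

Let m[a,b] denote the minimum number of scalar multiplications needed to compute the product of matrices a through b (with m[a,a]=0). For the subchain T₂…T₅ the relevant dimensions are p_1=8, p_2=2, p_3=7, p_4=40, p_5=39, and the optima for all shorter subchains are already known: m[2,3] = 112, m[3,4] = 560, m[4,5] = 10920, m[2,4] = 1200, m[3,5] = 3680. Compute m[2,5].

m[2,5] = min over k∈[2,4] of m[2,k]+m[k+1,5]+p_{1}·p_k·p_{5}.
k=2: 0 + 3680 + 8·2·39 = 4304; k=3: 112 + 10920 + 8·7·39 = 13216; k=4: 1200 + 0 + 8·40·39 = 13680.
Minimum: 4304 at k=2.

4304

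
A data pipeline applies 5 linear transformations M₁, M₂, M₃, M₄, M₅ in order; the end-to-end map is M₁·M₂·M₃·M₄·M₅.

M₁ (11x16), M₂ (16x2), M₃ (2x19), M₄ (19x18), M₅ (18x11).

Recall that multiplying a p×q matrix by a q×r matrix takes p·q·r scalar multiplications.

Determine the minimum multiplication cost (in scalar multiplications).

1674

Adjacent pairs: M₁M₂ = 11·16·2 = 352; M₂M₃ = 16·2·19 = 608; M₃M₄ = 2·19·18 = 684; M₄M₅ = 19·18·11 = 3762.
Length 3: M₁..M₃: k=1: 0+608+11·16·19=3952; k=2: 352+0+11·2·19=770 → min 770 | M₂..M₄: k=2: 0+684+16·2·18=1260; k=3: 608+0+16·19·18=6080 → min 1260 | M₃..M₅: k=3: 0+3762+2·19·11=4180; k=4: 684+0+2·18·11=1080 → min 1080.
Length 4: M₁..M₄: k=1: 0+1260+11·16·18=4428; k=2: 352+684+11·2·18=1432; k=3: 770+0+11·19·18=4532 → min 1432 | M₂..M₅: k=2: 0+1080+16·2·11=1432; k=3: 608+3762+16·19·11=7714; k=4: 1260+0+16·18·11=4428 → min 1432.
Length 5: M₁..M₅: k=1: 0+1432+11·16·11=3368; k=2: 352+1080+11·2·11=1674; k=3: 770+3762+11·19·11=6831; k=4: 1432+0+11·18·11=3610 → min 1674.
Optimal order: ((M₁·M₂)·((M₃·M₄)·M₅)) with cost 1674.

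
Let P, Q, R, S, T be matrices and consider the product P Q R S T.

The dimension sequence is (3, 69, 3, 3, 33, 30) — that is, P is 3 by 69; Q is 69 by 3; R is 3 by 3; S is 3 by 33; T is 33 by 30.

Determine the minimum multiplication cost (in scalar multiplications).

Adjacent pairs: PQ = 3·69·3 = 621; QR = 69·3·3 = 621; RS = 3·3·33 = 297; ST = 3·33·30 = 2970.
Length 3: P..R: k=1: 0+621+3·69·3=1242; k=2: 621+0+3·3·3=648 → min 648 | Q..S: k=2: 0+297+69·3·33=7128; k=3: 621+0+69·3·33=7452 → min 7128 | R..T: k=3: 0+2970+3·3·30=3240; k=4: 297+0+3·33·30=3267 → min 3240.
Length 4: P..S: k=1: 0+7128+3·69·33=13959; k=2: 621+297+3·3·33=1215; k=3: 648+0+3·3·33=945 → min 945 | Q..T: k=2: 0+3240+69·3·30=9450; k=3: 621+2970+69·3·30=9801; k=4: 7128+0+69·33·30=75438 → min 9450.
Length 5: P..T: k=1: 0+9450+3·69·30=15660; k=2: 621+3240+3·3·30=4131; k=3: 648+2970+3·3·30=3888; k=4: 945+0+3·33·30=3915 → min 3888.
Optimal order: (((P Q) R) (S T)) with cost 3888.

3888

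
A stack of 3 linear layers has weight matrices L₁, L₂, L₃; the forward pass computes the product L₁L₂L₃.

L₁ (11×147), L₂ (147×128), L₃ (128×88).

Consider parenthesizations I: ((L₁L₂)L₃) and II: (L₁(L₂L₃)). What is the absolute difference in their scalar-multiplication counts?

1467224

Order I = ((L₁L₂)L₃): (L₁L₂): 11×147 by 147×128 → 11×128, cost 11·147·128 = 206976; ((L₁L₂)L₃): 11×128 by 128×88 → 11×88, cost 11·128·88 = 123904; cumulative 330880. Total 330880.
Order II = (L₁(L₂L₃)): (L₂L₃): 147×128 by 128×88 → 147×88, cost 147·128·88 = 1655808; (L₁(L₂L₃)): 11×147 by 147×88 → 11×88, cost 11·147·88 = 142296; cumulative 1798104. Total 1798104.
Difference: |330880 − 1798104| = 1467224.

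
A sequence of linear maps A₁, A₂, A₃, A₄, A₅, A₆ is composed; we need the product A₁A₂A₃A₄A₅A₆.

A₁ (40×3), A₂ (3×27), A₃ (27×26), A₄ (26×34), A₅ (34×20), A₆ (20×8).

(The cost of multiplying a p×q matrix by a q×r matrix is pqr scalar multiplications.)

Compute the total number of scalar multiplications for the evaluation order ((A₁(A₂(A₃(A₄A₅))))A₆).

(A₄A₅): 26×34 by 34×20 → 26×20, cost 26·34·20 = 17680
(A₃(A₄A₅)): 27×26 by 26×20 → 27×20, cost 27·26·20 = 14040; cumulative 31720
(A₂(A₃(A₄A₅))): 3×27 by 27×20 → 3×20, cost 3·27·20 = 1620; cumulative 33340
(A₁(A₂(A₃(A₄A₅)))): 40×3 by 3×20 → 40×20, cost 40·3·20 = 2400; cumulative 35740
((A₁(A₂(A₃(A₄A₅))))A₆): 40×20 by 20×8 → 40×8, cost 40·20·8 = 6400; cumulative 42140
Total: 42140 scalar multiplications.

42140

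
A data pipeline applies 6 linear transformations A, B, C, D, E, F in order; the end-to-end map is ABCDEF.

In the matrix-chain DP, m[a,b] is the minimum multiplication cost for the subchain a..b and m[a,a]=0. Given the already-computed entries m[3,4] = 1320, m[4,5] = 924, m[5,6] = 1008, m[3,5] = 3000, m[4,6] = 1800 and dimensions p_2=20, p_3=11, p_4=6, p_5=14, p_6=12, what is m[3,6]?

3768

m[3,6] = min over k∈[3,5] of m[3,k]+m[k+1,6]+p_{2}·p_k·p_{6}.
k=3: 0 + 1800 + 20·11·12 = 4440; k=4: 1320 + 1008 + 20·6·12 = 3768; k=5: 3000 + 0 + 20·14·12 = 6360.
Minimum: 3768 at k=4.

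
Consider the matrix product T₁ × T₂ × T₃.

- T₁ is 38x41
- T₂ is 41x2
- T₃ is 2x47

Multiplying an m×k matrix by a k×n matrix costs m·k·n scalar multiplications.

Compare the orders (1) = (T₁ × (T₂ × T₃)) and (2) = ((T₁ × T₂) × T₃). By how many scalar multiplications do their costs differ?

Order (1) = (T₁ × (T₂ × T₃)): (T₂ × T₃): 41×2 by 2×47 → 41×47, cost 41·2·47 = 3854; (T₁ × (T₂ × T₃)): 38×41 by 41×47 → 38×47, cost 38·41·47 = 73226; cumulative 77080. Total 77080.
Order (2) = ((T₁ × T₂) × T₃): (T₁ × T₂): 38×41 by 41×2 → 38×2, cost 38·41·2 = 3116; ((T₁ × T₂) × T₃): 38×2 by 2×47 → 38×47, cost 38·2·47 = 3572; cumulative 6688. Total 6688.
Difference: |77080 − 6688| = 70392.

70392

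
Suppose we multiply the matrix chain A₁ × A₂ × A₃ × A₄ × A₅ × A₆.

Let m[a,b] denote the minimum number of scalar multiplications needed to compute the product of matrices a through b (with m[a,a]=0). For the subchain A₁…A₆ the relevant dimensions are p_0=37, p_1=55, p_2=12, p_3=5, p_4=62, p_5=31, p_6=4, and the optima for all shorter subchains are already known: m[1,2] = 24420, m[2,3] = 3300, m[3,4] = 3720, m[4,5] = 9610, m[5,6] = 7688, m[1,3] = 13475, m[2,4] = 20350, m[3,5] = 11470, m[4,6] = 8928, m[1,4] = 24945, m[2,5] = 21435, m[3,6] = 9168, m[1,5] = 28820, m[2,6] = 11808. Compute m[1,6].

19948

m[1,6] = min over k∈[1,5] of m[1,k]+m[k+1,6]+p_{0}·p_k·p_{6}.
k=1: 0 + 11808 + 37·55·4 = 19948; k=2: 24420 + 9168 + 37·12·4 = 35364; k=3: 13475 + 8928 + 37·5·4 = 23143; k=4: 24945 + 7688 + 37·62·4 = 41809; k=5: 28820 + 0 + 37·31·4 = 33408.
Minimum: 19948 at k=1.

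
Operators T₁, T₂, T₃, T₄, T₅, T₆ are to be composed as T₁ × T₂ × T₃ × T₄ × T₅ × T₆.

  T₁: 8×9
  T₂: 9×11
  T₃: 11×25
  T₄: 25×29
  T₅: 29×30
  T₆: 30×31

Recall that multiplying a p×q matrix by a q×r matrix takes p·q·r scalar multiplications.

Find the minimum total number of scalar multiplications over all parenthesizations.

Adjacent pairs: T₁T₂ = 8·9·11 = 792; T₂T₃ = 9·11·25 = 2475; T₃T₄ = 11·25·29 = 7975; T₄T₅ = 25·29·30 = 21750; T₅T₆ = 29·30·31 = 26970.
Length 3: T₁..T₃: k=1: 0+2475+8·9·25=4275; k=2: 792+0+8·11·25=2992 → min 2992 | T₂..T₄: k=2: 0+7975+9·11·29=10846; k=3: 2475+0+9·25·29=9000 → min 9000 | T₃..T₅: k=3: 0+21750+11·25·30=30000; k=4: 7975+0+11·29·30=17545 → min 17545 | T₄..T₆: k=4: 0+26970+25·29·31=49445; k=5: 21750+0+25·30·31=45000 → min 45000.
Length 4: T₁..T₄: k=1: 0+9000+8·9·29=11088; k=2: 792+7975+8·11·29=11319; k=3: 2992+0+8·25·29=8792 → min 8792 | T₂..T₅: k=2: 0+17545+9·11·30=20515; k=3: 2475+21750+9·25·30=30975; k=4: 9000+0+9·29·30=16830 → min 16830 | T₃..T₆: k=3: 0+45000+11·25·31=53525; k=4: 7975+26970+11·29·31=44834; k=5: 17545+0+11·30·31=27775 → min 27775.
Length 5: T₁..T₅: k=1: 0+16830+8·9·30=18990; k=2: 792+17545+8·11·30=20977; k=3: 2992+21750+8·25·30=30742; k=4: 8792+0+8·29·30=15752 → min 15752 | T₂..T₆: k=2: 0+27775+9·11·31=30844; k=3: 2475+45000+9·25·31=54450; k=4: 9000+26970+9·29·31=44061; k=5: 16830+0+9·30·31=25200 → min 25200.
Length 6: T₁..T₆: k=1: 0+25200+8·9·31=27432; k=2: 792+27775+8·11·31=31295; k=3: 2992+45000+8·25·31=54192; k=4: 8792+26970+8·29·31=42954; k=5: 15752+0+8·30·31=23192 → min 23192.
Optimal order: (((((T₁ × T₂) × T₃) × T₄) × T₅) × T₆) with cost 23192.

23192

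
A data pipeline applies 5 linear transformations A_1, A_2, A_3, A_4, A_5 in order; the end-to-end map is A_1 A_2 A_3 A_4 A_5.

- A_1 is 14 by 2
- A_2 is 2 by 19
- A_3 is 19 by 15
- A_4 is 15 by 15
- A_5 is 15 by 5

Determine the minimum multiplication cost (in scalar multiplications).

1310

Adjacent pairs: A_1A_2 = 14·2·19 = 532; A_2A_3 = 2·19·15 = 570; A_3A_4 = 19·15·15 = 4275; A_4A_5 = 15·15·5 = 1125.
Length 3: A_1..A_3: k=1: 0+570+14·2·15=990; k=2: 532+0+14·19·15=4522 → min 990 | A_2..A_4: k=2: 0+4275+2·19·15=4845; k=3: 570+0+2·15·15=1020 → min 1020 | A_3..A_5: k=3: 0+1125+19·15·5=2550; k=4: 4275+0+19·15·5=5700 → min 2550.
Length 4: A_1..A_4: k=1: 0+1020+14·2·15=1440; k=2: 532+4275+14·19·15=8797; k=3: 990+0+14·15·15=4140 → min 1440 | A_2..A_5: k=2: 0+2550+2·19·5=2740; k=3: 570+1125+2·15·5=1845; k=4: 1020+0+2·15·5=1170 → min 1170.
Length 5: A_1..A_5: k=1: 0+1170+14·2·5=1310; k=2: 532+2550+14·19·5=4412; k=3: 990+1125+14·15·5=3165; k=4: 1440+0+14·15·5=2490 → min 1310.
Optimal order: (A_1 (((A_2 A_3) A_4) A_5)) with cost 1310.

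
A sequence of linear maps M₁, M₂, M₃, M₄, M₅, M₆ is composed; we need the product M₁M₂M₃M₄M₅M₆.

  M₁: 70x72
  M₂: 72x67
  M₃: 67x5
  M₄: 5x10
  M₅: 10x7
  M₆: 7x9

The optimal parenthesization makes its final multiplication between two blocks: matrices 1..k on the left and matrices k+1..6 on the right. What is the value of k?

3

Adjacent pairs: M₁M₂ = 70·72·67 = 337680; M₂M₃ = 72·67·5 = 24120; M₃M₄ = 67·5·10 = 3350; M₄M₅ = 5·10·7 = 350; M₅M₆ = 10·7·9 = 630.
Length 3: M₁..M₃: k=1: 0+24120+70·72·5=49320; k=2: 337680+0+70·67·5=361130 → min 49320 | M₂..M₄: k=2: 0+3350+72·67·10=51590; k=3: 24120+0+72·5·10=27720 → min 27720 | M₃..M₅: k=3: 0+350+67·5·7=2695; k=4: 3350+0+67·10·7=8040 → min 2695 | M₄..M₆: k=4: 0+630+5·10·9=1080; k=5: 350+0+5·7·9=665 → min 665.
Length 4: M₁..M₄: k=1: 0+27720+70·72·10=78120; k=2: 337680+3350+70·67·10=387930; k=3: 49320+0+70·5·10=52820 → min 52820 | M₂..M₅: k=2: 0+2695+72·67·7=36463; k=3: 24120+350+72·5·7=26990; k=4: 27720+0+72·10·7=32760 → min 26990 | M₃..M₆: k=3: 0+665+67·5·9=3680; k=4: 3350+630+67·10·9=10010; k=5: 2695+0+67·7·9=6916 → min 3680.
Length 5: M₁..M₅: k=1: 0+26990+70·72·7=62270; k=2: 337680+2695+70·67·7=373205; k=3: 49320+350+70·5·7=52120; k=4: 52820+0+70·10·7=57720 → min 52120 | M₂..M₆: k=2: 0+3680+72·67·9=47096; k=3: 24120+665+72·5·9=28025; k=4: 27720+630+72·10·9=34830; k=5: 26990+0+72·7·9=31526 → min 28025.
Top-level splits: k=1: (M₁..M₁)·(M₂..M₆) → 0+28025+70·72·9 = 73385; k=2: (M₁..M₂)·(M₃..M₆) → 337680+3680+70·67·9 = 383570; k=3: (M₁..M₃)·(M₄..M₆) → 49320+665+70·5·9 = 53135; k=4: (M₁..M₄)·(M₅..M₆) → 52820+630+70·10·9 = 59750; k=5: (M₁..M₅)·(M₆..M₆) → 52120+0+70·7·9 = 56530.
Best split is after M₃, i.e. k = 3.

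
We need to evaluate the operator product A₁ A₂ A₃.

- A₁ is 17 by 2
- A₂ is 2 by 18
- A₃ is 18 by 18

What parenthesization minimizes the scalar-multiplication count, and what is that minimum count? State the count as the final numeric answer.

1260

(A₁ (A₂ A₃)): cost 1260.
((A₁ A₂) A₃): cost 6120.
Optimal: (A₁ (A₂ A₃)) with cost 1260.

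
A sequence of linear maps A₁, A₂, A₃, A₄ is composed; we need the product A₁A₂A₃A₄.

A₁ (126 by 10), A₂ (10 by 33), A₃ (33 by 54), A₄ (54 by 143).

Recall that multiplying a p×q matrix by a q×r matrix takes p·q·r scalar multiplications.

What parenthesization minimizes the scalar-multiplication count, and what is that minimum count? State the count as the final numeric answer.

Adjacent pairs: A₁A₂ = 126·10·33 = 41580; A₂A₃ = 10·33·54 = 17820; A₃A₄ = 33·54·143 = 254826.
Length 3: A₁..A₃: k=1: 0+17820+126·10·54=85860; k=2: 41580+0+126·33·54=266112 → min 85860 | A₂..A₄: k=2: 0+254826+10·33·143=302016; k=3: 17820+0+10·54·143=95040 → min 95040.
Length 4: A₁..A₄: k=1: 0+95040+126·10·143=275220; k=2: 41580+254826+126·33·143=891000; k=3: 85860+0+126·54·143=1058832 → min 275220.
Optimal parenthesization: (A₁((A₂A₃)A₄)) with cost 275220.

275220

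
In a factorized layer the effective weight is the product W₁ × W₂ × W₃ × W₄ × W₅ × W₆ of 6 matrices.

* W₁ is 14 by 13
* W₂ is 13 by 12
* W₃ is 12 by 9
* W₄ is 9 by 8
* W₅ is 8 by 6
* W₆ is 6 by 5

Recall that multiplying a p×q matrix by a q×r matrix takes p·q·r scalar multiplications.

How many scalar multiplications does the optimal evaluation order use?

Adjacent pairs: W₁W₂ = 14·13·12 = 2184; W₂W₃ = 13·12·9 = 1404; W₃W₄ = 12·9·8 = 864; W₄W₅ = 9·8·6 = 432; W₅W₆ = 8·6·5 = 240.
Length 3: W₁..W₃: k=1: 0+1404+14·13·9=3042; k=2: 2184+0+14·12·9=3696 → min 3042 | W₂..W₄: k=2: 0+864+13·12·8=2112; k=3: 1404+0+13·9·8=2340 → min 2112 | W₃..W₅: k=3: 0+432+12·9·6=1080; k=4: 864+0+12·8·6=1440 → min 1080 | W₄..W₆: k=4: 0+240+9·8·5=600; k=5: 432+0+9·6·5=702 → min 600.
Length 4: W₁..W₄: k=1: 0+2112+14·13·8=3568; k=2: 2184+864+14·12·8=4392; k=3: 3042+0+14·9·8=4050 → min 3568 | W₂..W₅: k=2: 0+1080+13·12·6=2016; k=3: 1404+432+13·9·6=2538; k=4: 2112+0+13·8·6=2736 → min 2016 | W₃..W₆: k=3: 0+600+12·9·5=1140; k=4: 864+240+12·8·5=1584; k=5: 1080+0+12·6·5=1440 → min 1140.
Length 5: W₁..W₅: k=1: 0+2016+14·13·6=3108; k=2: 2184+1080+14·12·6=4272; k=3: 3042+432+14·9·6=4230; k=4: 3568+0+14·8·6=4240 → min 3108 | W₂..W₆: k=2: 0+1140+13·12·5=1920; k=3: 1404+600+13·9·5=2589; k=4: 2112+240+13·8·5=2872; k=5: 2016+0+13·6·5=2406 → min 1920.
Length 6: W₁..W₆: k=1: 0+1920+14·13·5=2830; k=2: 2184+1140+14·12·5=4164; k=3: 3042+600+14·9·5=4272; k=4: 3568+240+14·8·5=4368; k=5: 3108+0+14·6·5=3528 → min 2830.
Optimal order: (W₁ × (W₂ × (W₃ × (W₄ × (W₅ × W₆))))) with cost 2830.

2830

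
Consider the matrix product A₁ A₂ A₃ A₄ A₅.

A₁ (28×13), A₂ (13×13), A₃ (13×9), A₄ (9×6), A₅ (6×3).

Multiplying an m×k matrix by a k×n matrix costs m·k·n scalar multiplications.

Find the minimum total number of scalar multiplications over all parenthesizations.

Adjacent pairs: A₁A₂ = 28·13·13 = 4732; A₂A₃ = 13·13·9 = 1521; A₃A₄ = 13·9·6 = 702; A₄A₅ = 9·6·3 = 162.
Length 3: A₁..A₃: k=1: 0+1521+28·13·9=4797; k=2: 4732+0+28·13·9=8008 → min 4797 | A₂..A₄: k=2: 0+702+13·13·6=1716; k=3: 1521+0+13·9·6=2223 → min 1716 | A₃..A₅: k=3: 0+162+13·9·3=513; k=4: 702+0+13·6·3=936 → min 513.
Length 4: A₁..A₄: k=1: 0+1716+28·13·6=3900; k=2: 4732+702+28·13·6=7618; k=3: 4797+0+28·9·6=6309 → min 3900 | A₂..A₅: k=2: 0+513+13·13·3=1020; k=3: 1521+162+13·9·3=2034; k=4: 1716+0+13·6·3=1950 → min 1020.
Length 5: A₁..A₅: k=1: 0+1020+28·13·3=2112; k=2: 4732+513+28·13·3=6337; k=3: 4797+162+28·9·3=5715; k=4: 3900+0+28·6·3=4404 → min 2112.
Optimal order: (A₁ (A₂ (A₃ (A₄ A₅)))) with cost 2112.

2112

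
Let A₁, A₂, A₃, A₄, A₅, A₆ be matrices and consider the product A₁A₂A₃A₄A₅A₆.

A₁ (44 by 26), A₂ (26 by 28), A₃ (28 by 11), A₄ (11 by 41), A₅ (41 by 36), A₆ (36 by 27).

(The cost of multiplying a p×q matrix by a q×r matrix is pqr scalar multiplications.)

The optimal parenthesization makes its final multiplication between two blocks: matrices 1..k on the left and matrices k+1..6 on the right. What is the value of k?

3

Adjacent pairs: A₁A₂ = 44·26·28 = 32032; A₂A₃ = 26·28·11 = 8008; A₃A₄ = 28·11·41 = 12628; A₄A₅ = 11·41·36 = 16236; A₅A₆ = 41·36·27 = 39852.
Length 3: A₁..A₃: k=1: 0+8008+44·26·11=20592; k=2: 32032+0+44·28·11=45584 → min 20592 | A₂..A₄: k=2: 0+12628+26·28·41=42476; k=3: 8008+0+26·11·41=19734 → min 19734 | A₃..A₅: k=3: 0+16236+28·11·36=27324; k=4: 12628+0+28·41·36=53956 → min 27324 | A₄..A₆: k=4: 0+39852+11·41·27=52029; k=5: 16236+0+11·36·27=26928 → min 26928.
Length 4: A₁..A₄: k=1: 0+19734+44·26·41=66638; k=2: 32032+12628+44·28·41=95172; k=3: 20592+0+44·11·41=40436 → min 40436 | A₂..A₅: k=2: 0+27324+26·28·36=53532; k=3: 8008+16236+26·11·36=34540; k=4: 19734+0+26·41·36=58110 → min 34540 | A₃..A₆: k=3: 0+26928+28·11·27=35244; k=4: 12628+39852+28·41·27=83476; k=5: 27324+0+28·36·27=54540 → min 35244.
Length 5: A₁..A₅: k=1: 0+34540+44·26·36=75724; k=2: 32032+27324+44·28·36=103708; k=3: 20592+16236+44·11·36=54252; k=4: 40436+0+44·41·36=105380 → min 54252 | A₂..A₆: k=2: 0+35244+26·28·27=54900; k=3: 8008+26928+26·11·27=42658; k=4: 19734+39852+26·41·27=88368; k=5: 34540+0+26·36·27=59812 → min 42658.
Top-level splits: k=1: (A₁..A₁)·(A₂..A₆) → 0+42658+44·26·27 = 73546; k=2: (A₁..A₂)·(A₃..A₆) → 32032+35244+44·28·27 = 100540; k=3: (A₁..A₃)·(A₄..A₆) → 20592+26928+44·11·27 = 60588; k=4: (A₁..A₄)·(A₅..A₆) → 40436+39852+44·41·27 = 128996; k=5: (A₁..A₅)·(A₆..A₆) → 54252+0+44·36·27 = 97020.
Best split is after A₃, i.e. k = 3.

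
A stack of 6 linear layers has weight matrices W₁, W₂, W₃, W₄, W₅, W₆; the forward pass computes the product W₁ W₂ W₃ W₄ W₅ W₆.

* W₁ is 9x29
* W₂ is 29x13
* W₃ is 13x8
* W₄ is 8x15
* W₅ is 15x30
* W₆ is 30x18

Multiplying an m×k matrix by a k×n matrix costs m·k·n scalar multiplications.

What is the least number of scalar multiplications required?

Adjacent pairs: W₁W₂ = 9·29·13 = 3393; W₂W₃ = 29·13·8 = 3016; W₃W₄ = 13·8·15 = 1560; W₄W₅ = 8·15·30 = 3600; W₅W₆ = 15·30·18 = 8100.
Length 3: W₁..W₃: k=1: 0+3016+9·29·8=5104; k=2: 3393+0+9·13·8=4329 → min 4329 | W₂..W₄: k=2: 0+1560+29·13·15=7215; k=3: 3016+0+29·8·15=6496 → min 6496 | W₃..W₅: k=3: 0+3600+13·8·30=6720; k=4: 1560+0+13·15·30=7410 → min 6720 | W₄..W₆: k=4: 0+8100+8·15·18=10260; k=5: 3600+0+8·30·18=7920 → min 7920.
Length 4: W₁..W₄: k=1: 0+6496+9·29·15=10411; k=2: 3393+1560+9·13·15=6708; k=3: 4329+0+9·8·15=5409 → min 5409 | W₂..W₅: k=2: 0+6720+29·13·30=18030; k=3: 3016+3600+29·8·30=13576; k=4: 6496+0+29·15·30=19546 → min 13576 | W₃..W₆: k=3: 0+7920+13·8·18=9792; k=4: 1560+8100+13·15·18=13170; k=5: 6720+0+13·30·18=13740 → min 9792.
Length 5: W₁..W₅: k=1: 0+13576+9·29·30=21406; k=2: 3393+6720+9·13·30=13623; k=3: 4329+3600+9·8·30=10089; k=4: 5409+0+9·15·30=9459 → min 9459 | W₂..W₆: k=2: 0+9792+29·13·18=16578; k=3: 3016+7920+29·8·18=15112; k=4: 6496+8100+29·15·18=22426; k=5: 13576+0+29·30·18=29236 → min 15112.
Length 6: W₁..W₆: k=1: 0+15112+9·29·18=19810; k=2: 3393+9792+9·13·18=15291; k=3: 4329+7920+9·8·18=13545; k=4: 5409+8100+9·15·18=15939; k=5: 9459+0+9·30·18=14319 → min 13545.
Optimal order: (((W₁ W₂) W₃) ((W₄ W₅) W₆)) with cost 13545.

13545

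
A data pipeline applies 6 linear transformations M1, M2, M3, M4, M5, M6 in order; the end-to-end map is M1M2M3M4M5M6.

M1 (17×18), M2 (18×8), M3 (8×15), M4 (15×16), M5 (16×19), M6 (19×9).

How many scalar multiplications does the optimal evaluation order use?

9392

Adjacent pairs: M1M2 = 17·18·8 = 2448; M2M3 = 18·8·15 = 2160; M3M4 = 8·15·16 = 1920; M4M5 = 15·16·19 = 4560; M5M6 = 16·19·9 = 2736.
Length 3: M1..M3: k=1: 0+2160+17·18·15=6750; k=2: 2448+0+17·8·15=4488 → min 4488 | M2..M4: k=2: 0+1920+18·8·16=4224; k=3: 2160+0+18·15·16=6480 → min 4224 | M3..M5: k=3: 0+4560+8·15·19=6840; k=4: 1920+0+8·16·19=4352 → min 4352 | M4..M6: k=4: 0+2736+15·16·9=4896; k=5: 4560+0+15·19·9=7125 → min 4896.
Length 4: M1..M4: k=1: 0+4224+17·18·16=9120; k=2: 2448+1920+17·8·16=6544; k=3: 4488+0+17·15·16=8568 → min 6544 | M2..M5: k=2: 0+4352+18·8·19=7088; k=3: 2160+4560+18·15·19=11850; k=4: 4224+0+18·16·19=9696 → min 7088 | M3..M6: k=3: 0+4896+8·15·9=5976; k=4: 1920+2736+8·16·9=5808; k=5: 4352+0+8·19·9=5720 → min 5720.
Length 5: M1..M5: k=1: 0+7088+17·18·19=12902; k=2: 2448+4352+17·8·19=9384; k=3: 4488+4560+17·15·19=13893; k=4: 6544+0+17·16·19=11712 → min 9384 | M2..M6: k=2: 0+5720+18·8·9=7016; k=3: 2160+4896+18·15·9=9486; k=4: 4224+2736+18·16·9=9552; k=5: 7088+0+18·19·9=10166 → min 7016.
Length 6: M1..M6: k=1: 0+7016+17·18·9=9770; k=2: 2448+5720+17·8·9=9392; k=3: 4488+4896+17·15·9=11679; k=4: 6544+2736+17·16·9=11728; k=5: 9384+0+17·19·9=12291 → min 9392.
Optimal order: ((M1M2)(((M3M4)M5)M6)) with cost 9392.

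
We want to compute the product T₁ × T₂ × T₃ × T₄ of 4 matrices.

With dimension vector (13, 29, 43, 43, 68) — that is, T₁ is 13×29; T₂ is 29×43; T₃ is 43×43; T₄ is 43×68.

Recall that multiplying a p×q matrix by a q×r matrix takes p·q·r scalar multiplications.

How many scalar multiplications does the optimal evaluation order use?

Adjacent pairs: T₁T₂ = 13·29·43 = 16211; T₂T₃ = 29·43·43 = 53621; T₃T₄ = 43·43·68 = 125732.
Length 3: T₁..T₃: k=1: 0+53621+13·29·43=69832; k=2: 16211+0+13·43·43=40248 → min 40248 | T₂..T₄: k=2: 0+125732+29·43·68=210528; k=3: 53621+0+29·43·68=138417 → min 138417.
Length 4: T₁..T₄: k=1: 0+138417+13·29·68=164053; k=2: 16211+125732+13·43·68=179955; k=3: 40248+0+13·43·68=78260 → min 78260.
Optimal order: (((T₁ × T₂) × T₃) × T₄) with cost 78260.

78260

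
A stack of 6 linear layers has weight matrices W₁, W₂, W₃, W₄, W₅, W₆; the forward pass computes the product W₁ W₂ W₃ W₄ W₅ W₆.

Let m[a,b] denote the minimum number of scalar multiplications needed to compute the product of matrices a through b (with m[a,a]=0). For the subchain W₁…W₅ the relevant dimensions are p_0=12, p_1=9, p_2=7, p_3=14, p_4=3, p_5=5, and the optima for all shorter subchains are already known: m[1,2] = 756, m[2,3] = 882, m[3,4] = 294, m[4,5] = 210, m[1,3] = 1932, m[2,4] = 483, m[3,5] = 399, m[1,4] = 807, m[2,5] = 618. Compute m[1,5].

m[1,5] = min over k∈[1,4] of m[1,k]+m[k+1,5]+p_{0}·p_k·p_{5}.
k=1: 0 + 618 + 12·9·5 = 1158; k=2: 756 + 399 + 12·7·5 = 1575; k=3: 1932 + 210 + 12·14·5 = 2982; k=4: 807 + 0 + 12·3·5 = 987.
Minimum: 987 at k=4.

987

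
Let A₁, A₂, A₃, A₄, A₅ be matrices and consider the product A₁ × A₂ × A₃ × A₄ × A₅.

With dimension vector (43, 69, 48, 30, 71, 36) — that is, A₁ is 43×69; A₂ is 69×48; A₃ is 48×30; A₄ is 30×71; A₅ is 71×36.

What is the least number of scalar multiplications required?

Adjacent pairs: A₁A₂ = 43·69·48 = 142416; A₂A₃ = 69·48·30 = 99360; A₃A₄ = 48·30·71 = 102240; A₄A₅ = 30·71·36 = 76680.
Length 3: A₁..A₃: k=1: 0+99360+43·69·30=188370; k=2: 142416+0+43·48·30=204336 → min 188370 | A₂..A₄: k=2: 0+102240+69·48·71=337392; k=3: 99360+0+69·30·71=246330 → min 246330 | A₃..A₅: k=3: 0+76680+48·30·36=128520; k=4: 102240+0+48·71·36=224928 → min 128520.
Length 4: A₁..A₄: k=1: 0+246330+43·69·71=456987; k=2: 142416+102240+43·48·71=391200; k=3: 188370+0+43·30·71=279960 → min 279960 | A₂..A₅: k=2: 0+128520+69·48·36=247752; k=3: 99360+76680+69·30·36=250560; k=4: 246330+0+69·71·36=422694 → min 247752.
Length 5: A₁..A₅: k=1: 0+247752+43·69·36=354564; k=2: 142416+128520+43·48·36=345240; k=3: 188370+76680+43·30·36=311490; k=4: 279960+0+43·71·36=389868 → min 311490.
Optimal order: ((A₁ × (A₂ × A₃)) × (A₄ × A₅)) with cost 311490.

311490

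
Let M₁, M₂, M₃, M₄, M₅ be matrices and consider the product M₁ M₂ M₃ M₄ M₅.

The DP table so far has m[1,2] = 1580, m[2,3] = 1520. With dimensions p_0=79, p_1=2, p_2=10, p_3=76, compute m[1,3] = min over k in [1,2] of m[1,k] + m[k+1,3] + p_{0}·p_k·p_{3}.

13528

m[1,3] = min over k∈[1,2] of m[1,k]+m[k+1,3]+p_{0}·p_k·p_{3}.
k=1: 0 + 1520 + 79·2·76 = 13528; k=2: 1580 + 0 + 79·10·76 = 61620.
Minimum: 13528 at k=1.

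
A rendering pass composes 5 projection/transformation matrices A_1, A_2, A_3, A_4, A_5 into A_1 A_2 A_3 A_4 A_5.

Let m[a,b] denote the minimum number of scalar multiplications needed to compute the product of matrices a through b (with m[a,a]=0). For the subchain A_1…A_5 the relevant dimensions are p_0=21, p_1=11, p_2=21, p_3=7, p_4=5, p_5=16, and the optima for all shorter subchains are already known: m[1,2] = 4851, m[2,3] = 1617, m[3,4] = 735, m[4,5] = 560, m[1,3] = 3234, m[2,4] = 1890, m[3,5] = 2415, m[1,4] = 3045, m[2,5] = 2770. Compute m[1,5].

m[1,5] = min over k∈[1,4] of m[1,k]+m[k+1,5]+p_{0}·p_k·p_{5}.
k=1: 0 + 2770 + 21·11·16 = 6466; k=2: 4851 + 2415 + 21·21·16 = 14322; k=3: 3234 + 560 + 21·7·16 = 6146; k=4: 3045 + 0 + 21·5·16 = 4725.
Minimum: 4725 at k=4.

4725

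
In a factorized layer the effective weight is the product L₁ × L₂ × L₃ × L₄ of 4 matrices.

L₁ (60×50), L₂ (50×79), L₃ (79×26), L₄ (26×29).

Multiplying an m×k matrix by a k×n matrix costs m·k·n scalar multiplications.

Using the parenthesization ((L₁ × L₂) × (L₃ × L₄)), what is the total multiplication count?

(L₁ × L₂): 60×50 by 50×79 → 60×79, cost 60·50·79 = 237000
(L₃ × L₄): 79×26 by 26×29 → 79×29, cost 79·26·29 = 59566
((L₁ × L₂) × (L₃ × L₄)): 60×79 by 79×29 → 60×29, cost 60·79·29 = 137460; cumulative 434026
Total: 434026 scalar multiplications.

434026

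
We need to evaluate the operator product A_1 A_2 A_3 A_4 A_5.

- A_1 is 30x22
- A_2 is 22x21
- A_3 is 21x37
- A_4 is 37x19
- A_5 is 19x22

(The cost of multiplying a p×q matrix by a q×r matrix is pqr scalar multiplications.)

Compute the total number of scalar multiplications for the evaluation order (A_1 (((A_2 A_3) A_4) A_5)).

(A_2 A_3): 22×21 by 21×37 → 22×37, cost 22·21·37 = 17094
((A_2 A_3) A_4): 22×37 by 37×19 → 22×19, cost 22·37·19 = 15466; cumulative 32560
(((A_2 A_3) A_4) A_5): 22×19 by 19×22 → 22×22, cost 22·19·22 = 9196; cumulative 41756
(A_1 (((A_2 A_3) A_4) A_5)): 30×22 by 22×22 → 30×22, cost 30·22·22 = 14520; cumulative 56276
Total: 56276 scalar multiplications.

56276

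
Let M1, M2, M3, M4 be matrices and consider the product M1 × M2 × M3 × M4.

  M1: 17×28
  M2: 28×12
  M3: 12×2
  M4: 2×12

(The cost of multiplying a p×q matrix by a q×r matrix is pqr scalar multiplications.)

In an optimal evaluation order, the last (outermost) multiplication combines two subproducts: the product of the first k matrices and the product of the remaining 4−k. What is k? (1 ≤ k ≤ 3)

3

Adjacent pairs: M1M2 = 17·28·12 = 5712; M2M3 = 28·12·2 = 672; M3M4 = 12·2·12 = 288.
Length 3: M1..M3: k=1: 0+672+17·28·2=1624; k=2: 5712+0+17·12·2=6120 → min 1624 | M2..M4: k=2: 0+288+28·12·12=4320; k=3: 672+0+28·2·12=1344 → min 1344.
Top-level splits: k=1: (M1..M1)·(M2..M4) → 0+1344+17·28·12 = 7056; k=2: (M1..M2)·(M3..M4) → 5712+288+17·12·12 = 8448; k=3: (M1..M3)·(M4..M4) → 1624+0+17·2·12 = 2032.
Best split is after M3, i.e. k = 3.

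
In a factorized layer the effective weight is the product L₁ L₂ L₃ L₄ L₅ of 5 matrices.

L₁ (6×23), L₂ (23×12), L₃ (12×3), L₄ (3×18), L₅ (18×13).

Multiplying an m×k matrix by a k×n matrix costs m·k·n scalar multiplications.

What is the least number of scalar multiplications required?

2178

Adjacent pairs: L₁L₂ = 6·23·12 = 1656; L₂L₃ = 23·12·3 = 828; L₃L₄ = 12·3·18 = 648; L₄L₅ = 3·18·13 = 702.
Length 3: L₁..L₃: k=1: 0+828+6·23·3=1242; k=2: 1656+0+6·12·3=1872 → min 1242 | L₂..L₄: k=2: 0+648+23·12·18=5616; k=3: 828+0+23·3·18=2070 → min 2070 | L₃..L₅: k=3: 0+702+12·3·13=1170; k=4: 648+0+12·18·13=3456 → min 1170.
Length 4: L₁..L₄: k=1: 0+2070+6·23·18=4554; k=2: 1656+648+6·12·18=3600; k=3: 1242+0+6·3·18=1566 → min 1566 | L₂..L₅: k=2: 0+1170+23·12·13=4758; k=3: 828+702+23·3·13=2427; k=4: 2070+0+23·18·13=7452 → min 2427.
Length 5: L₁..L₅: k=1: 0+2427+6·23·13=4221; k=2: 1656+1170+6·12·13=3762; k=3: 1242+702+6·3·13=2178; k=4: 1566+0+6·18·13=2970 → min 2178.
Optimal order: ((L₁ (L₂ L₃)) (L₄ L₅)) with cost 2178.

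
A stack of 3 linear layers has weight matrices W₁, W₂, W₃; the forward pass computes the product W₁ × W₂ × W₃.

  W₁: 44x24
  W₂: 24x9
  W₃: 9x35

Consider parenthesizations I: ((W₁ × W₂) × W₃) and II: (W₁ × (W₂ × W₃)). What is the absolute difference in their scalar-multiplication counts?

Order I = ((W₁ × W₂) × W₃): (W₁ × W₂): 44×24 by 24×9 → 44×9, cost 44·24·9 = 9504; ((W₁ × W₂) × W₃): 44×9 by 9×35 → 44×35, cost 44·9·35 = 13860; cumulative 23364. Total 23364.
Order II = (W₁ × (W₂ × W₃)): (W₂ × W₃): 24×9 by 9×35 → 24×35, cost 24·9·35 = 7560; (W₁ × (W₂ × W₃)): 44×24 by 24×35 → 44×35, cost 44·24·35 = 36960; cumulative 44520. Total 44520.
Difference: |23364 − 44520| = 21156.

21156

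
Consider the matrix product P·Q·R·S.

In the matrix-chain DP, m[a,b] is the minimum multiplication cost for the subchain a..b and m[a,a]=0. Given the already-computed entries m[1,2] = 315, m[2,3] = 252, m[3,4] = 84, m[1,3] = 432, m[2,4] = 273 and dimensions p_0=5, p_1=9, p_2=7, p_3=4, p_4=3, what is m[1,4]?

m[1,4] = min over k∈[1,3] of m[1,k]+m[k+1,4]+p_{0}·p_k·p_{4}.
k=1: 0 + 273 + 5·9·3 = 408; k=2: 315 + 84 + 5·7·3 = 504; k=3: 432 + 0 + 5·4·3 = 492.
Minimum: 408 at k=1.

408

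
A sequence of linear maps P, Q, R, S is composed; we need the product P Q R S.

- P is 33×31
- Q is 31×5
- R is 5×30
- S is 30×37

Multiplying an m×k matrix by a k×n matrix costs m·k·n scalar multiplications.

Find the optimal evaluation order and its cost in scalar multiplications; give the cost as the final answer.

Adjacent pairs: PQ = 33·31·5 = 5115; QR = 31·5·30 = 4650; RS = 5·30·37 = 5550.
Length 3: P..R: k=1: 0+4650+33·31·30=35340; k=2: 5115+0+33·5·30=10065 → min 10065 | Q..S: k=2: 0+5550+31·5·37=11285; k=3: 4650+0+31·30·37=39060 → min 11285.
Length 4: P..S: k=1: 0+11285+33·31·37=49136; k=2: 5115+5550+33·5·37=16770; k=3: 10065+0+33·30·37=46695 → min 16770.
Optimal parenthesization: ((P Q) (R S)) with cost 16770.

16770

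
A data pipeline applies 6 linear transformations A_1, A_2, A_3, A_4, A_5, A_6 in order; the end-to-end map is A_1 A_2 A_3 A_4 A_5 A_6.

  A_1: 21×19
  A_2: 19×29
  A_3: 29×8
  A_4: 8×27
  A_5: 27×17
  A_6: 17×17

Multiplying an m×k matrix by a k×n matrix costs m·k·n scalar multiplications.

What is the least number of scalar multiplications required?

16440

Adjacent pairs: A_1A_2 = 21·19·29 = 11571; A_2A_3 = 19·29·8 = 4408; A_3A_4 = 29·8·27 = 6264; A_4A_5 = 8·27·17 = 3672; A_5A_6 = 27·17·17 = 7803.
Length 3: A_1..A_3: k=1: 0+4408+21·19·8=7600; k=2: 11571+0+21·29·8=16443 → min 7600 | A_2..A_4: k=2: 0+6264+19·29·27=21141; k=3: 4408+0+19·8·27=8512 → min 8512 | A_3..A_5: k=3: 0+3672+29·8·17=7616; k=4: 6264+0+29·27·17=19575 → min 7616 | A_4..A_6: k=4: 0+7803+8·27·17=11475; k=5: 3672+0+8·17·17=5984 → min 5984.
Length 4: A_1..A_4: k=1: 0+8512+21·19·27=19285; k=2: 11571+6264+21·29·27=34278; k=3: 7600+0+21·8·27=12136 → min 12136 | A_2..A_5: k=2: 0+7616+19·29·17=16983; k=3: 4408+3672+19·8·17=10664; k=4: 8512+0+19·27·17=17233 → min 10664 | A_3..A_6: k=3: 0+5984+29·8·17=9928; k=4: 6264+7803+29·27·17=27378; k=5: 7616+0+29·17·17=15997 → min 9928.
Length 5: A_1..A_5: k=1: 0+10664+21·19·17=17447; k=2: 11571+7616+21·29·17=29540; k=3: 7600+3672+21·8·17=14128; k=4: 12136+0+21·27·17=21775 → min 14128 | A_2..A_6: k=2: 0+9928+19·29·17=19295; k=3: 4408+5984+19·8·17=12976; k=4: 8512+7803+19·27·17=25036; k=5: 10664+0+19·17·17=16155 → min 12976.
Length 6: A_1..A_6: k=1: 0+12976+21·19·17=19759; k=2: 11571+9928+21·29·17=31852; k=3: 7600+5984+21·8·17=16440; k=4: 12136+7803+21·27·17=29578; k=5: 14128+0+21·17·17=20197 → min 16440.
Optimal order: ((A_1 (A_2 A_3)) ((A_4 A_5) A_6)) with cost 16440.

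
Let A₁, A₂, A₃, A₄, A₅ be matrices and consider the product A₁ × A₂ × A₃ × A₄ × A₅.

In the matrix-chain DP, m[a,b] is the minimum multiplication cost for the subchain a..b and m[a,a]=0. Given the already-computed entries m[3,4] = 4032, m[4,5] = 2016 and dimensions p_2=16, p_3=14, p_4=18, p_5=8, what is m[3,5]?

3808

m[3,5] = min over k∈[3,4] of m[3,k]+m[k+1,5]+p_{2}·p_k·p_{5}.
k=3: 0 + 2016 + 16·14·8 = 3808; k=4: 4032 + 0 + 16·18·8 = 6336.
Minimum: 3808 at k=3.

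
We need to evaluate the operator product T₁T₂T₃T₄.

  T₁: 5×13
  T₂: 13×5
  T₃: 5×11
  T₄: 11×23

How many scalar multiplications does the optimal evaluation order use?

Adjacent pairs: T₁T₂ = 5·13·5 = 325; T₂T₃ = 13·5·11 = 715; T₃T₄ = 5·11·23 = 1265.
Length 3: T₁..T₃: k=1: 0+715+5·13·11=1430; k=2: 325+0+5·5·11=600 → min 600 | T₂..T₄: k=2: 0+1265+13·5·23=2760; k=3: 715+0+13·11·23=4004 → min 2760.
Length 4: T₁..T₄: k=1: 0+2760+5·13·23=4255; k=2: 325+1265+5·5·23=2165; k=3: 600+0+5·11·23=1865 → min 1865.
Optimal order: (((T₁T₂)T₃)T₄) with cost 1865.

1865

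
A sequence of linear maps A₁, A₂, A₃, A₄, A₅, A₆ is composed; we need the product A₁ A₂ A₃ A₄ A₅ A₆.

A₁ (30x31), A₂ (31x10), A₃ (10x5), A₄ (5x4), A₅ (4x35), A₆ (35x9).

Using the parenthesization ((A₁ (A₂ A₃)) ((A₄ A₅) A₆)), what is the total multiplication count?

(A₂ A₃): 31×10 by 10×5 → 31×5, cost 31·10·5 = 1550
(A₁ (A₂ A₃)): 30×31 by 31×5 → 30×5, cost 30·31·5 = 4650; cumulative 6200
(A₄ A₅): 5×4 by 4×35 → 5×35, cost 5·4·35 = 700
((A₄ A₅) A₆): 5×35 by 35×9 → 5×9, cost 5·35·9 = 1575; cumulative 2275
((A₁ (A₂ A₃)) ((A₄ A₅) A₆)): 30×5 by 5×9 → 30×9, cost 30·5·9 = 1350; cumulative 9825
Total: 9825 scalar multiplications.

9825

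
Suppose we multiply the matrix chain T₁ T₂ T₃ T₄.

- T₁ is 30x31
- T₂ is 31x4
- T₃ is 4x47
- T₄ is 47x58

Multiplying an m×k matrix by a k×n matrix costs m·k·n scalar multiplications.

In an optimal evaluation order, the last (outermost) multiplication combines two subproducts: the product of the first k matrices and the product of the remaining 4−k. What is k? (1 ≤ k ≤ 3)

2

Adjacent pairs: T₁T₂ = 30·31·4 = 3720; T₂T₃ = 31·4·47 = 5828; T₃T₄ = 4·47·58 = 10904.
Length 3: T₁..T₃: k=1: 0+5828+30·31·47=49538; k=2: 3720+0+30·4·47=9360 → min 9360 | T₂..T₄: k=2: 0+10904+31·4·58=18096; k=3: 5828+0+31·47·58=90334 → min 18096.
Top-level splits: k=1: (T₁..T₁)·(T₂..T₄) → 0+18096+30·31·58 = 72036; k=2: (T₁..T₂)·(T₃..T₄) → 3720+10904+30·4·58 = 21584; k=3: (T₁..T₃)·(T₄..T₄) → 9360+0+30·47·58 = 91140.
Best split is after T₂, i.e. k = 2.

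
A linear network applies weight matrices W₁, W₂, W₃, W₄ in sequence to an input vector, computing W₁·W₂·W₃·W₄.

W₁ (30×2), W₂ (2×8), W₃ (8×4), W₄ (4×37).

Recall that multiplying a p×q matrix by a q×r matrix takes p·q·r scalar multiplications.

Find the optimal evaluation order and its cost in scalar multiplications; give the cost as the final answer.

2580

Adjacent pairs: W₁W₂ = 30·2·8 = 480; W₂W₃ = 2·8·4 = 64; W₃W₄ = 8·4·37 = 1184.
Length 3: W₁..W₃: k=1: 0+64+30·2·4=304; k=2: 480+0+30·8·4=1440 → min 304 | W₂..W₄: k=2: 0+1184+2·8·37=1776; k=3: 64+0+2·4·37=360 → min 360.
Length 4: W₁..W₄: k=1: 0+360+30·2·37=2580; k=2: 480+1184+30·8·37=10544; k=3: 304+0+30·4·37=4744 → min 2580.
Optimal parenthesization: (W₁·((W₂·W₃)·W₄)) with cost 2580.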